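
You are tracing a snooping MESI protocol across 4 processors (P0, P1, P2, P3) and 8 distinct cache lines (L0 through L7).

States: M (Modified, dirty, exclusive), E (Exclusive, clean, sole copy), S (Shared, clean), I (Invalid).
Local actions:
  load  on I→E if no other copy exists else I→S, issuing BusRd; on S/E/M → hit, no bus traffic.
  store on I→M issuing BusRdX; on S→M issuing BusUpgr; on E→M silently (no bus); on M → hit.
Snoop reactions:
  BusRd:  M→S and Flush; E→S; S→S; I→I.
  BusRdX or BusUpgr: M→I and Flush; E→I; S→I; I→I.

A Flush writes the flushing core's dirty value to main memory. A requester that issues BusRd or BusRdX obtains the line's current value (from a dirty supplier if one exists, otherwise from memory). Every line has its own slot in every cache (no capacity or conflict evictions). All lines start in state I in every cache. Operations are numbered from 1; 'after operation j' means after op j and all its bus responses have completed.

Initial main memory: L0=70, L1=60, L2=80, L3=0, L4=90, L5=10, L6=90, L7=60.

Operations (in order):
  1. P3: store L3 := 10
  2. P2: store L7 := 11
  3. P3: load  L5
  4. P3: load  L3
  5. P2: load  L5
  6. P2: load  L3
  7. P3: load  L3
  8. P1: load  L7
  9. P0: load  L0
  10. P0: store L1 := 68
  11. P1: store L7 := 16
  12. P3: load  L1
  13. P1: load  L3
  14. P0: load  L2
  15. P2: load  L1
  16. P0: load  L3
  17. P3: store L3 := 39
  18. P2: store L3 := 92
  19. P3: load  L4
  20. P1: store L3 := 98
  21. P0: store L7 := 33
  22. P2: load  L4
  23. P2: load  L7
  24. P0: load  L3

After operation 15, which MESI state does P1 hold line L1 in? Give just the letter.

step 1: P3: store L3 := 10  ⟶  IIIM  (L3)  txn=BusRdX  M[L3]=0
step 2: P2: store L7 := 11  ⟶  IIMI  (L7)  txn=BusRdX  M[L7]=60
step 3: P3: load  L5  ⟶  IIIE  (L5)  txn=BusRd  M[L5]=10
step 4: P3: load  L3  ⟶  IIIM  (L3)  txn=∅  M[L3]=0
step 5: P2: load  L5  ⟶  IISS  (L5)  txn=BusRd  M[L5]=10
step 6: P2: load  L3  ⟶  IISS  (L3)  txn=BusRd+Flush  M[L3]=10
step 7: P3: load  L3  ⟶  IISS  (L3)  txn=∅  M[L3]=10
step 8: P1: load  L7  ⟶  ISSI  (L7)  txn=BusRd+Flush  M[L7]=11
step 9: P0: load  L0  ⟶  EIII  (L0)  txn=BusRd  M[L0]=70
step 10: P0: store L1 := 68  ⟶  MIII  (L1)  txn=BusRdX  M[L1]=60
step 11: P1: store L7 := 16  ⟶  IMII  (L7)  txn=BusUpgr  M[L7]=11
step 12: P3: load  L1  ⟶  SIIS  (L1)  txn=BusRd+Flush  M[L1]=68
step 13: P1: load  L3  ⟶  ISSS  (L3)  txn=BusRd  M[L3]=10
step 14: P0: load  L2  ⟶  EIII  (L2)  txn=BusRd  M[L2]=80
step 15: P2: load  L1  ⟶  SISS  (L1)  txn=BusRd  M[L1]=68
step 16: P0: load  L3  ⟶  SSSS  (L3)  txn=BusRd  M[L3]=10
step 17: P3: store L3 := 39  ⟶  IIIM  (L3)  txn=BusUpgr  M[L3]=10
step 18: P2: store L3 := 92  ⟶  IIMI  (L3)  txn=BusRdX+Flush  M[L3]=39
step 19: P3: load  L4  ⟶  IIIE  (L4)  txn=BusRd  M[L4]=90
step 20: P1: store L3 := 98  ⟶  IMII  (L3)  txn=BusRdX+Flush  M[L3]=92
step 21: P0: store L7 := 33  ⟶  MIII  (L7)  txn=BusRdX+Flush  M[L7]=16
step 22: P2: load  L4  ⟶  IISS  (L4)  txn=BusRd  M[L4]=90
step 23: P2: load  L7  ⟶  SISI  (L7)  txn=BusRd+Flush  M[L7]=33
step 24: P0: load  L3  ⟶  SSII  (L3)  txn=BusRd+Flush  M[L3]=98

state = I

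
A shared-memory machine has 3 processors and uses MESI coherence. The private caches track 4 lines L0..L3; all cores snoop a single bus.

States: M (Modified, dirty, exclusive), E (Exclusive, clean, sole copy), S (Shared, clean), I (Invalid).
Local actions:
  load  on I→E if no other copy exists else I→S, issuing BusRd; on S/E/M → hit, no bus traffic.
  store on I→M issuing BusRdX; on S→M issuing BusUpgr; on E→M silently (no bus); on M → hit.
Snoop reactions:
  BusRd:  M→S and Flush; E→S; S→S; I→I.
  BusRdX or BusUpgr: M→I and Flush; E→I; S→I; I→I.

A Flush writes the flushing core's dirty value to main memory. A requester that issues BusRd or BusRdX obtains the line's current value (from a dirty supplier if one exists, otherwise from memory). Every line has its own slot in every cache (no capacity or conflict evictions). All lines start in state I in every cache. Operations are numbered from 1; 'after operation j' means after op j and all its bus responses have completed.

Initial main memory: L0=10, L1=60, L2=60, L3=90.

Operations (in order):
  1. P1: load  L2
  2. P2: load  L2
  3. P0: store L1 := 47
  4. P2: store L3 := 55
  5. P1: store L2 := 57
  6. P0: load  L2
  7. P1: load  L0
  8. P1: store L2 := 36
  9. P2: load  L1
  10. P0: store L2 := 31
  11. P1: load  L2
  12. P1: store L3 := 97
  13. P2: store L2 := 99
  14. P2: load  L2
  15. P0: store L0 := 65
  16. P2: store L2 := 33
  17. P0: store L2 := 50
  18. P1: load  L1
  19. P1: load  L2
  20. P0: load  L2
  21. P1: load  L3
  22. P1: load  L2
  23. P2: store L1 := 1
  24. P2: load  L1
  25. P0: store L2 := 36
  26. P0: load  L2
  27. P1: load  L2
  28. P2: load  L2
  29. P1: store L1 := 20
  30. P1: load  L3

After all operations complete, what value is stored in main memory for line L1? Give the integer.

1. P1: load  L2  bus=[BusRd]  L2: P0=I P1=E P2=I  mem[L2]=60
2. P2: load  L2  bus=[BusRd]  L2: P0=I P1=S P2=S  mem[L2]=60
3. P0: store L1 := 47  bus=[BusRdX]  L1: P0=M P1=I P2=I  mem[L1]=60
4. P2: store L3 := 55  bus=[BusRdX]  L3: P0=I P1=I P2=M  mem[L3]=90
5. P1: store L2 := 57  bus=[BusUpgr]  L2: P0=I P1=M P2=I  mem[L2]=60
6. P0: load  L2  bus=[BusRd,Flush]  L2: P0=S P1=S P2=I  mem[L2]=57
7. P1: load  L0  bus=[BusRd]  L0: P0=I P1=E P2=I  mem[L0]=10
8. P1: store L2 := 36  bus=[BusUpgr]  L2: P0=I P1=M P2=I  mem[L2]=57
9. P2: load  L1  bus=[BusRd,Flush]  L1: P0=S P1=I P2=S  mem[L1]=47
10. P0: store L2 := 31  bus=[BusRdX,Flush]  L2: P0=M P1=I P2=I  mem[L2]=36
11. P1: load  L2  bus=[BusRd,Flush]  L2: P0=S P1=S P2=I  mem[L2]=31
12. P1: store L3 := 97  bus=[BusRdX,Flush]  L3: P0=I P1=M P2=I  mem[L3]=55
13. P2: store L2 := 99  bus=[BusRdX]  L2: P0=I P1=I P2=M  mem[L2]=31
14. P2: load  L2  bus=[-]  L2: P0=I P1=I P2=M  mem[L2]=31
15. P0: store L0 := 65  bus=[BusRdX]  L0: P0=M P1=I P2=I  mem[L0]=10
16. P2: store L2 := 33  bus=[-]  L2: P0=I P1=I P2=M  mem[L2]=31
17. P0: store L2 := 50  bus=[BusRdX,Flush]  L2: P0=M P1=I P2=I  mem[L2]=33
18. P1: load  L1  bus=[BusRd]  L1: P0=S P1=S P2=S  mem[L1]=47
19. P1: load  L2  bus=[BusRd,Flush]  L2: P0=S P1=S P2=I  mem[L2]=50
20. P0: load  L2  bus=[-]  L2: P0=S P1=S P2=I  mem[L2]=50
21. P1: load  L3  bus=[-]  L3: P0=I P1=M P2=I  mem[L3]=55
22. P1: load  L2  bus=[-]  L2: P0=S P1=S P2=I  mem[L2]=50
23. P2: store L1 := 1  bus=[BusUpgr]  L1: P0=I P1=I P2=M  mem[L1]=47
24. P2: load  L1  bus=[-]  L1: P0=I P1=I P2=M  mem[L1]=47
25. P0: store L2 := 36  bus=[BusUpgr]  L2: P0=M P1=I P2=I  mem[L2]=50
26. P0: load  L2  bus=[-]  L2: P0=M P1=I P2=I  mem[L2]=50
27. P1: load  L2  bus=[BusRd,Flush]  L2: P0=S P1=S P2=I  mem[L2]=36
28. P2: load  L2  bus=[BusRd]  L2: P0=S P1=S P2=S  mem[L2]=36
29. P1: store L1 := 20  bus=[BusRdX,Flush]  L1: P0=I P1=M P2=I  mem[L1]=1
30. P1: load  L3  bus=[-]  L3: P0=I P1=M P2=I  mem[L3]=55

memory[L1] = 1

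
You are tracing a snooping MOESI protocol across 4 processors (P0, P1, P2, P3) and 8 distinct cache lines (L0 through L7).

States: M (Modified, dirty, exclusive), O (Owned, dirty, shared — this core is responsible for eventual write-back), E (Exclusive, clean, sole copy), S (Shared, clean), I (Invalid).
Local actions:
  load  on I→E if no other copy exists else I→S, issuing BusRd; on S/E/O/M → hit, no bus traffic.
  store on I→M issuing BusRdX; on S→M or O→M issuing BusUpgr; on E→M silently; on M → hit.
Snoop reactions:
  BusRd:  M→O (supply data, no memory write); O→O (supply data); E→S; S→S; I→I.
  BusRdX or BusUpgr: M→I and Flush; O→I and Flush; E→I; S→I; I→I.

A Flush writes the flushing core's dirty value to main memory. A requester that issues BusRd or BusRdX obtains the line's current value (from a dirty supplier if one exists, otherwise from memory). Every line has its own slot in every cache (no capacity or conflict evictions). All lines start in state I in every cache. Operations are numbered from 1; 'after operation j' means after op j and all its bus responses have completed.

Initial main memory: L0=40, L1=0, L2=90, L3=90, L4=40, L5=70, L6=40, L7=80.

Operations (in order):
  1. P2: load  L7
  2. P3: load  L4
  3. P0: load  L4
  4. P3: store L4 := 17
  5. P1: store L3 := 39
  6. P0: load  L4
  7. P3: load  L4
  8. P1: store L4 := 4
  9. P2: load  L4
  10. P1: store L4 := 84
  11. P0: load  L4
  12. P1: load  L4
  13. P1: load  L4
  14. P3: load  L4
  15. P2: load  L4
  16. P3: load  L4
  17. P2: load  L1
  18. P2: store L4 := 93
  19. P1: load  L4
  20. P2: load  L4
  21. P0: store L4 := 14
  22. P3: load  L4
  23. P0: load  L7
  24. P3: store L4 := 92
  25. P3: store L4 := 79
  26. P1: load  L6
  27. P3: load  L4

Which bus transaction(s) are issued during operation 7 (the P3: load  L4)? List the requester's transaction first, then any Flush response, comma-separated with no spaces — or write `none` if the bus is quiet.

1. P2: load  L7  bus=[BusRd]  L7: P0=I P1=I P2=E P3=I  mem[L7]=80
2. P3: load  L4  bus=[BusRd]  L4: P0=I P1=I P2=I P3=E  mem[L4]=40
3. P0: load  L4  bus=[BusRd]  L4: P0=S P1=I P2=I P3=S  mem[L4]=40
4. P3: store L4 := 17  bus=[BusUpgr]  L4: P0=I P1=I P2=I P3=M  mem[L4]=40
5. P1: store L3 := 39  bus=[BusRdX]  L3: P0=I P1=M P2=I P3=I  mem[L3]=90
6. P0: load  L4  bus=[BusRd]  L4: P0=S P1=I P2=I P3=O  mem[L4]=40
7. P3: load  L4  bus=[-]  L4: P0=S P1=I P2=I P3=O  mem[L4]=40
8. P1: store L4 := 4  bus=[BusRdX,Flush]  L4: P0=I P1=M P2=I P3=I  mem[L4]=17
9. P2: load  L4  bus=[BusRd]  L4: P0=I P1=O P2=S P3=I  mem[L4]=17
10. P1: store L4 := 84  bus=[BusUpgr]  L4: P0=I P1=M P2=I P3=I  mem[L4]=17
11. P0: load  L4  bus=[BusRd]  L4: P0=S P1=O P2=I P3=I  mem[L4]=17
12. P1: load  L4  bus=[-]  L4: P0=S P1=O P2=I P3=I  mem[L4]=17
13. P1: load  L4  bus=[-]  L4: P0=S P1=O P2=I P3=I  mem[L4]=17
14. P3: load  L4  bus=[BusRd]  L4: P0=S P1=O P2=I P3=S  mem[L4]=17
15. P2: load  L4  bus=[BusRd]  L4: P0=S P1=O P2=S P3=S  mem[L4]=17
16. P3: load  L4  bus=[-]  L4: P0=S P1=O P2=S P3=S  mem[L4]=17
17. P2: load  L1  bus=[BusRd]  L1: P0=I P1=I P2=E P3=I  mem[L1]=0
18. P2: store L4 := 93  bus=[BusUpgr,Flush]  L4: P0=I P1=I P2=M P3=I  mem[L4]=84
19. P1: load  L4  bus=[BusRd]  L4: P0=I P1=S P2=O P3=I  mem[L4]=84
20. P2: load  L4  bus=[-]  L4: P0=I P1=S P2=O P3=I  mem[L4]=84
21. P0: store L4 := 14  bus=[BusRdX,Flush]  L4: P0=M P1=I P2=I P3=I  mem[L4]=93
22. P3: load  L4  bus=[BusRd]  L4: P0=O P1=I P2=I P3=S  mem[L4]=93
23. P0: load  L7  bus=[BusRd]  L7: P0=S P1=I P2=S P3=I  mem[L7]=80
24. P3: store L4 := 92  bus=[BusUpgr,Flush]  L4: P0=I P1=I P2=I P3=M  mem[L4]=14
25. P3: store L4 := 79  bus=[-]  L4: P0=I P1=I P2=I P3=M  mem[L4]=14
26. P1: load  L6  bus=[BusRd]  L6: P0=I P1=E P2=I P3=I  mem[L6]=40
27. P3: load  L4  bus=[-]  L4: P0=I P1=I P2=I P3=M  mem[L4]=14

bus = none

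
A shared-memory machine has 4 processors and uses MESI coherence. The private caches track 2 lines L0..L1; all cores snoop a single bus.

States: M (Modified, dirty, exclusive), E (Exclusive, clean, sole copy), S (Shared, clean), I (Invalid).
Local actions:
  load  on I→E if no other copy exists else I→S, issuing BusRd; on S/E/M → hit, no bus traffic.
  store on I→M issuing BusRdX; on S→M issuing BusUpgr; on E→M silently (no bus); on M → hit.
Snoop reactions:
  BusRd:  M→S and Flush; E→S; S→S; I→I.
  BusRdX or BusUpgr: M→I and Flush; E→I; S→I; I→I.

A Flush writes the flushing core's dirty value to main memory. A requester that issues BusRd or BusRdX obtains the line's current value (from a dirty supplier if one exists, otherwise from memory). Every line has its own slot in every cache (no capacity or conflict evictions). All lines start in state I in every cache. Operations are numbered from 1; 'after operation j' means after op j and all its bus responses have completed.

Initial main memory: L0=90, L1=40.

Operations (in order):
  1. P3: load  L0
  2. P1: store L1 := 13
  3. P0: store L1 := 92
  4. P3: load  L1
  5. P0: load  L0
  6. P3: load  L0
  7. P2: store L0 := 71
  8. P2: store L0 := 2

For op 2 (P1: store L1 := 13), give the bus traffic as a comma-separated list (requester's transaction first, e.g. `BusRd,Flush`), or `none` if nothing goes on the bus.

bus = BusRdX

  op1 P3: load  L0 → I/I/I/E on L0; bus BusRd; mem=90
  op2 P1: store L1 := 13 → I/M/I/I on L1; bus BusRdX; mem=40
  op3 P0: store L1 := 92 → M/I/I/I on L1; bus BusRdX Flush; mem=13
  op4 P3: load  L1 → S/I/I/S on L1; bus BusRd Flush; mem=92
  op5 P0: load  L0 → S/I/I/S on L0; bus BusRd; mem=90
  op6 P3: load  L0 → S/I/I/S on L0; bus (none); mem=90
  op7 P2: store L0 := 71 → I/I/M/I on L0; bus BusRdX; mem=90
  op8 P2: store L0 := 2 → I/I/M/I on L0; bus (none); mem=90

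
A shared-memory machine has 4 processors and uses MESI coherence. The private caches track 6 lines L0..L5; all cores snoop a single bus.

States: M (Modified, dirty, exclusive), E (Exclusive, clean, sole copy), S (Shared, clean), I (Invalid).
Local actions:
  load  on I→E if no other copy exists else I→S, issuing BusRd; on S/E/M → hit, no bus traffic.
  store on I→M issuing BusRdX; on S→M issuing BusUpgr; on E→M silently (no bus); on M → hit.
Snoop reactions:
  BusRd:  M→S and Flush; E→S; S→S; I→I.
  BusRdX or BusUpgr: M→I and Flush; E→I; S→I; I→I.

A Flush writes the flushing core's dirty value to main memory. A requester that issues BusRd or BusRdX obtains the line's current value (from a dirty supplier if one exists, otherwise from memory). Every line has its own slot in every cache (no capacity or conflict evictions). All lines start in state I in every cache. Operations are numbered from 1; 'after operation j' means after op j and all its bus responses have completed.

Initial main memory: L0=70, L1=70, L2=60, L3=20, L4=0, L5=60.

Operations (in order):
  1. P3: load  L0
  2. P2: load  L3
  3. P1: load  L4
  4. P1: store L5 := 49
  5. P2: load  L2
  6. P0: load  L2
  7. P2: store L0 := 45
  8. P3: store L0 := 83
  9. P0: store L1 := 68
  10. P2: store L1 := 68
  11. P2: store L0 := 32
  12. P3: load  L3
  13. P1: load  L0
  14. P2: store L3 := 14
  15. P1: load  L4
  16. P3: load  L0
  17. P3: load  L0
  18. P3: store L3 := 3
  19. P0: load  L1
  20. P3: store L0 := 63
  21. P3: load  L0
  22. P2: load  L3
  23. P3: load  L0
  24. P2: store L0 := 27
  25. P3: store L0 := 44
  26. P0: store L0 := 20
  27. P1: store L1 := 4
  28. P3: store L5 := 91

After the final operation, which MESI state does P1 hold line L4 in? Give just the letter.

  op1 P3: load  L0 → I/I/I/E on L0; bus BusRd; mem=70
  op2 P2: load  L3 → I/I/E/I on L3; bus BusRd; mem=20
  op3 P1: load  L4 → I/E/I/I on L4; bus BusRd; mem=0
  op4 P1: store L5 := 49 → I/M/I/I on L5; bus BusRdX; mem=60
  op5 P2: load  L2 → I/I/E/I on L2; bus BusRd; mem=60
  op6 P0: load  L2 → S/I/S/I on L2; bus BusRd; mem=60
  op7 P2: store L0 := 45 → I/I/M/I on L0; bus BusRdX; mem=70
  op8 P3: store L0 := 83 → I/I/I/M on L0; bus BusRdX Flush; mem=45
  op9 P0: store L1 := 68 → M/I/I/I on L1; bus BusRdX; mem=70
  op10 P2: store L1 := 68 → I/I/M/I on L1; bus BusRdX Flush; mem=68
  op11 P2: store L0 := 32 → I/I/M/I on L0; bus BusRdX Flush; mem=83
  op12 P3: load  L3 → I/I/S/S on L3; bus BusRd; mem=20
  op13 P1: load  L0 → I/S/S/I on L0; bus BusRd Flush; mem=32
  op14 P2: store L3 := 14 → I/I/M/I on L3; bus BusUpgr; mem=20
  op15 P1: load  L4 → I/E/I/I on L4; bus (none); mem=0
  op16 P3: load  L0 → I/S/S/S on L0; bus BusRd; mem=32
  op17 P3: load  L0 → I/S/S/S on L0; bus (none); mem=32
  op18 P3: store L3 := 3 → I/I/I/M on L3; bus BusRdX Flush; mem=14
  op19 P0: load  L1 → S/I/S/I on L1; bus BusRd Flush; mem=68
  op20 P3: store L0 := 63 → I/I/I/M on L0; bus BusUpgr; mem=32
  op21 P3: load  L0 → I/I/I/M on L0; bus (none); mem=32
  op22 P2: load  L3 → I/I/S/S on L3; bus BusRd Flush; mem=3
  op23 P3: load  L0 → I/I/I/M on L0; bus (none); mem=32
  op24 P2: store L0 := 27 → I/I/M/I on L0; bus BusRdX Flush; mem=63
  op25 P3: store L0 := 44 → I/I/I/M on L0; bus BusRdX Flush; mem=27
  op26 P0: store L0 := 20 → M/I/I/I on L0; bus BusRdX Flush; mem=44
  op27 P1: store L1 := 4 → I/M/I/I on L1; bus BusRdX; mem=68
  op28 P3: store L5 := 91 → I/I/I/M on L5; bus BusRdX Flush; mem=49

state = E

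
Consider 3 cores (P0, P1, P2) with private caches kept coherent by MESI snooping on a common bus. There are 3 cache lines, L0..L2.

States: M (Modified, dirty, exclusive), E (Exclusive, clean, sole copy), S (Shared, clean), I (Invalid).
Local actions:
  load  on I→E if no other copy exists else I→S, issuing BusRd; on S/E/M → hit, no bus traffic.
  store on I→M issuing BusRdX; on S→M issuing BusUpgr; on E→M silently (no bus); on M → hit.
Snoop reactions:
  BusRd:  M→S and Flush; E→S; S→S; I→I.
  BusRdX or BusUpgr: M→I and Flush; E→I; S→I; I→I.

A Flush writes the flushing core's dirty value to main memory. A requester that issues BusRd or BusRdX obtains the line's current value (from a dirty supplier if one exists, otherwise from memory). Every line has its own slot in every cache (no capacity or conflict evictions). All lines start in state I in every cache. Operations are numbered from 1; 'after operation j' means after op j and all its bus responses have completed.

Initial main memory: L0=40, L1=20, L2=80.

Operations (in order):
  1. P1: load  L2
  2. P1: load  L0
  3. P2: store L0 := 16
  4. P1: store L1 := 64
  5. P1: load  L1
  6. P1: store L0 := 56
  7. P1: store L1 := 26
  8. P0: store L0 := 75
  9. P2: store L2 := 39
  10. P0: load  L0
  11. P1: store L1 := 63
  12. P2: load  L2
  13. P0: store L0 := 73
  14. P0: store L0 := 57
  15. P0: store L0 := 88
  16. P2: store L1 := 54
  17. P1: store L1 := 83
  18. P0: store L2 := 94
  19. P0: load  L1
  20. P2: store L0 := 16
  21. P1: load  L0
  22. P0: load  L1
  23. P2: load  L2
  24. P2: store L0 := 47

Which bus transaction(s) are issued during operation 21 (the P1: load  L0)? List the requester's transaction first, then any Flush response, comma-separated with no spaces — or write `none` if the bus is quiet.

1. P1: load  L2  bus=[BusRd]  L2: P0=I P1=E P2=I  mem[L2]=80
2. P1: load  L0  bus=[BusRd]  L0: P0=I P1=E P2=I  mem[L0]=40
3. P2: store L0 := 16  bus=[BusRdX]  L0: P0=I P1=I P2=M  mem[L0]=40
4. P1: store L1 := 64  bus=[BusRdX]  L1: P0=I P1=M P2=I  mem[L1]=20
5. P1: load  L1  bus=[-]  L1: P0=I P1=M P2=I  mem[L1]=20
6. P1: store L0 := 56  bus=[BusRdX,Flush]  L0: P0=I P1=M P2=I  mem[L0]=16
7. P1: store L1 := 26  bus=[-]  L1: P0=I P1=M P2=I  mem[L1]=20
8. P0: store L0 := 75  bus=[BusRdX,Flush]  L0: P0=M P1=I P2=I  mem[L0]=56
9. P2: store L2 := 39  bus=[BusRdX]  L2: P0=I P1=I P2=M  mem[L2]=80
10. P0: load  L0  bus=[-]  L0: P0=M P1=I P2=I  mem[L0]=56
11. P1: store L1 := 63  bus=[-]  L1: P0=I P1=M P2=I  mem[L1]=20
12. P2: load  L2  bus=[-]  L2: P0=I P1=I P2=M  mem[L2]=80
13. P0: store L0 := 73  bus=[-]  L0: P0=M P1=I P2=I  mem[L0]=56
14. P0: store L0 := 57  bus=[-]  L0: P0=M P1=I P2=I  mem[L0]=56
15. P0: store L0 := 88  bus=[-]  L0: P0=M P1=I P2=I  mem[L0]=56
16. P2: store L1 := 54  bus=[BusRdX,Flush]  L1: P0=I P1=I P2=M  mem[L1]=63
17. P1: store L1 := 83  bus=[BusRdX,Flush]  L1: P0=I P1=M P2=I  mem[L1]=54
18. P0: store L2 := 94  bus=[BusRdX,Flush]  L2: P0=M P1=I P2=I  mem[L2]=39
19. P0: load  L1  bus=[BusRd,Flush]  L1: P0=S P1=S P2=I  mem[L1]=83
20. P2: store L0 := 16  bus=[BusRdX,Flush]  L0: P0=I P1=I P2=M  mem[L0]=88
21. P1: load  L0  bus=[BusRd,Flush]  L0: P0=I P1=S P2=S  mem[L0]=16
22. P0: load  L1  bus=[-]  L1: P0=S P1=S P2=I  mem[L1]=83
23. P2: load  L2  bus=[BusRd,Flush]  L2: P0=S P1=I P2=S  mem[L2]=94
24. P2: store L0 := 47  bus=[BusUpgr]  L0: P0=I P1=I P2=M  mem[L0]=16

bus = BusRd,Flush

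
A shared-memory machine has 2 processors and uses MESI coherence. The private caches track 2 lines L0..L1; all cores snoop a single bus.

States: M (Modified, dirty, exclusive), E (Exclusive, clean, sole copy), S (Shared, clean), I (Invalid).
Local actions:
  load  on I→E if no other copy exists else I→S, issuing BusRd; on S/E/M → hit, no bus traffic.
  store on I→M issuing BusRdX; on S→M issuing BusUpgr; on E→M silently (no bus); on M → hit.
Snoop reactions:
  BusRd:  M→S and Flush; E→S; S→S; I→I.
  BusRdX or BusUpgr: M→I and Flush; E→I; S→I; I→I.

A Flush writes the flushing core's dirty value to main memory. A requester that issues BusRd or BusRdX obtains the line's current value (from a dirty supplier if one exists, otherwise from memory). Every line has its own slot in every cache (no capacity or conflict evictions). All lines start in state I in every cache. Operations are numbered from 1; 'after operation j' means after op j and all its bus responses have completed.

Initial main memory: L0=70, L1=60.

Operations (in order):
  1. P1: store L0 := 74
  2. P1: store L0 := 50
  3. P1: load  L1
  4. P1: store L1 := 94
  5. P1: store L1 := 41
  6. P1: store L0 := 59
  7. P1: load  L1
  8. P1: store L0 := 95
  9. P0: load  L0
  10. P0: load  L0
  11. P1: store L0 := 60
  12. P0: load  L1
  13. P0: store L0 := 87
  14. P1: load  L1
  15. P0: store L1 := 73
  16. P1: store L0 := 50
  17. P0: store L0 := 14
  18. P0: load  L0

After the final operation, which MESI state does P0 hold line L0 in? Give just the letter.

[1] P1: store L0 := 74 | P0:I, P1:M(74) | bus: BusRdX
[2] P1: store L0 := 50 | P0:I, P1:M(50) | bus: none
[3] P1: load  L1 | P0:I, P1:E(60) | bus: BusRd
[4] P1: store L1 := 94 | P0:I, P1:M(94) | bus: none
[5] P1: store L1 := 41 | P0:I, P1:M(41) | bus: none
[6] P1: store L0 := 59 | P0:I, P1:M(59) | bus: none
[7] P1: load  L1 | P0:I, P1:M(41) | bus: none
[8] P1: store L0 := 95 | P0:I, P1:M(95) | bus: none
[9] P0: load  L0 | P0:S(95), P1:S(95) | bus: BusRd,Flush
[10] P0: load  L0 | P0:S(95), P1:S(95) | bus: none
[11] P1: store L0 := 60 | P0:I, P1:M(60) | bus: BusUpgr
[12] P0: load  L1 | P0:S(41), P1:S(41) | bus: BusRd,Flush
[13] P0: store L0 := 87 | P0:M(87), P1:I | bus: BusRdX,Flush
[14] P1: load  L1 | P0:S(41), P1:S(41) | bus: none
[15] P0: store L1 := 73 | P0:M(73), P1:I | bus: BusUpgr
[16] P1: store L0 := 50 | P0:I, P1:M(50) | bus: BusRdX,Flush
[17] P0: store L0 := 14 | P0:M(14), P1:I | bus: BusRdX,Flush
[18] P0: load  L0 | P0:M(14), P1:I | bus: none

state = M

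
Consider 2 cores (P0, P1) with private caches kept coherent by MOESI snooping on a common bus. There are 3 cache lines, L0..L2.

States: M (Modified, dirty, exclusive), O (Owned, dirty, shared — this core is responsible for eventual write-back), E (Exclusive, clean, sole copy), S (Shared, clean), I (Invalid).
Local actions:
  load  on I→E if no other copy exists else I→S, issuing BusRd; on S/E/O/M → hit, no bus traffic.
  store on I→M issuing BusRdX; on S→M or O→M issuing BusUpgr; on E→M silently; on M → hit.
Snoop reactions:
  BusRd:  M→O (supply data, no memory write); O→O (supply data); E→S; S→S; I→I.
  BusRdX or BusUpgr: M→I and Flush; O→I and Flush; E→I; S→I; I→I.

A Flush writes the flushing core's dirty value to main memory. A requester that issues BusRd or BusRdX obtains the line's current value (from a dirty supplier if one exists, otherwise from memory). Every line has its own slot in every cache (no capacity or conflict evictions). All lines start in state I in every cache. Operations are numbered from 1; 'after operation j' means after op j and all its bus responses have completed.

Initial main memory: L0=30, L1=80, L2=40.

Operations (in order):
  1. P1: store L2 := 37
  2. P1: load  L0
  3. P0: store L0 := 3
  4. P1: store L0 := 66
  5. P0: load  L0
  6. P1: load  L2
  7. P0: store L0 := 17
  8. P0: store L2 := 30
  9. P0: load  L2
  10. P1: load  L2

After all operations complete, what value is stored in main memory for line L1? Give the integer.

memory[L1] = 80

step 1: P1: store L2 := 37  ⟶  IM  (L2)  txn=BusRdX  M[L2]=40
step 2: P1: load  L0  ⟶  IE  (L0)  txn=BusRd  M[L0]=30
step 3: P0: store L0 := 3  ⟶  MI  (L0)  txn=BusRdX  M[L0]=30
step 4: P1: store L0 := 66  ⟶  IM  (L0)  txn=BusRdX+Flush  M[L0]=3
step 5: P0: load  L0  ⟶  SO  (L0)  txn=BusRd  M[L0]=3
step 6: P1: load  L2  ⟶  IM  (L2)  txn=∅  M[L2]=40
step 7: P0: store L0 := 17  ⟶  MI  (L0)  txn=BusUpgr+Flush  M[L0]=66
step 8: P0: store L2 := 30  ⟶  MI  (L2)  txn=BusRdX+Flush  M[L2]=37
step 9: P0: load  L2  ⟶  MI  (L2)  txn=∅  M[L2]=37
step 10: P1: load  L2  ⟶  OS  (L2)  txn=BusRd  M[L2]=37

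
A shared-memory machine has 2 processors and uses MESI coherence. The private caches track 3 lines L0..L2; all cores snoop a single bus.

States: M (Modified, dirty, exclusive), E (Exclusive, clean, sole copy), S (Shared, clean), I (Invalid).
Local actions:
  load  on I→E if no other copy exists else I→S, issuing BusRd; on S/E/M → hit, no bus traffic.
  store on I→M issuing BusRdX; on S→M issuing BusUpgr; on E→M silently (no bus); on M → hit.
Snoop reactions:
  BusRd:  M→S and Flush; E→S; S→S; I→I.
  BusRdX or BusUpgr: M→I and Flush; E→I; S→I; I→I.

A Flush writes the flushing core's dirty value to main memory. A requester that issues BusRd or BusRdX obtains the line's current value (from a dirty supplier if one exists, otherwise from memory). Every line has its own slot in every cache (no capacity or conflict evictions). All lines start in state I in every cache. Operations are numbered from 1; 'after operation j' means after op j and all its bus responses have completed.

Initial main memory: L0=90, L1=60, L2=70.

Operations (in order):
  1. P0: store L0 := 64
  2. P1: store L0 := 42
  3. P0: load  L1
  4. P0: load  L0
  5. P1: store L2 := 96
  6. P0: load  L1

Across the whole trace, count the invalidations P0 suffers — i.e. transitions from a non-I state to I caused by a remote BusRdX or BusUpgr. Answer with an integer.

invalidations = 1

1. P0: store L0 := 64  bus=[BusRdX]  L0: P0=M P1=I  mem[L0]=90
2. P1: store L0 := 42  bus=[BusRdX,Flush]  L0: P0=I P1=M  mem[L0]=64
3. P0: load  L1  bus=[BusRd]  L1: P0=E P1=I  mem[L1]=60
4. P0: load  L0  bus=[BusRd,Flush]  L0: P0=S P1=S  mem[L0]=42
5. P1: store L2 := 96  bus=[BusRdX]  L2: P0=I P1=M  mem[L2]=70
6. P0: load  L1  bus=[-]  L1: P0=E P1=I  mem[L1]=60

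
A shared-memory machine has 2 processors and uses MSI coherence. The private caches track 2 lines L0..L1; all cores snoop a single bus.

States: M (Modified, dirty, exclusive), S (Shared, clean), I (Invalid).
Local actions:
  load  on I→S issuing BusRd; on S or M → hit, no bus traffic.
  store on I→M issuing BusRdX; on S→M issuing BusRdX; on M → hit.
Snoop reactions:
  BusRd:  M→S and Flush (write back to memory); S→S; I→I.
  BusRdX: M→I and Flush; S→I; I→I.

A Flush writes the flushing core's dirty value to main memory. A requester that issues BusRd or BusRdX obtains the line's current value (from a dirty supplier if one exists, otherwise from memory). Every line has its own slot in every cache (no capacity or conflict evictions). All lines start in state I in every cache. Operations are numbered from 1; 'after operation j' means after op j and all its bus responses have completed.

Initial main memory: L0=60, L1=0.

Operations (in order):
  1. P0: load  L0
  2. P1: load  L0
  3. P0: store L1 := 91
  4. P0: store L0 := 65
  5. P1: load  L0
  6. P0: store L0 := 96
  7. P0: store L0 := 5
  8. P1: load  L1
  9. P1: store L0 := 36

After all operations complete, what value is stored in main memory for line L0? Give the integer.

1. P0: load  L0  bus=[BusRd]  L0: P0=S P1=I  mem[L0]=60
2. P1: load  L0  bus=[BusRd]  L0: P0=S P1=S  mem[L0]=60
3. P0: store L1 := 91  bus=[BusRdX]  L1: P0=M P1=I  mem[L1]=0
4. P0: store L0 := 65  bus=[BusRdX]  L0: P0=M P1=I  mem[L0]=60
5. P1: load  L0  bus=[BusRd,Flush]  L0: P0=S P1=S  mem[L0]=65
6. P0: store L0 := 96  bus=[BusRdX]  L0: P0=M P1=I  mem[L0]=65
7. P0: store L0 := 5  bus=[-]  L0: P0=M P1=I  mem[L0]=65
8. P1: load  L1  bus=[BusRd,Flush]  L1: P0=S P1=S  mem[L1]=91
9. P1: store L0 := 36  bus=[BusRdX,Flush]  L0: P0=I P1=M  mem[L0]=5

memory[L0] = 5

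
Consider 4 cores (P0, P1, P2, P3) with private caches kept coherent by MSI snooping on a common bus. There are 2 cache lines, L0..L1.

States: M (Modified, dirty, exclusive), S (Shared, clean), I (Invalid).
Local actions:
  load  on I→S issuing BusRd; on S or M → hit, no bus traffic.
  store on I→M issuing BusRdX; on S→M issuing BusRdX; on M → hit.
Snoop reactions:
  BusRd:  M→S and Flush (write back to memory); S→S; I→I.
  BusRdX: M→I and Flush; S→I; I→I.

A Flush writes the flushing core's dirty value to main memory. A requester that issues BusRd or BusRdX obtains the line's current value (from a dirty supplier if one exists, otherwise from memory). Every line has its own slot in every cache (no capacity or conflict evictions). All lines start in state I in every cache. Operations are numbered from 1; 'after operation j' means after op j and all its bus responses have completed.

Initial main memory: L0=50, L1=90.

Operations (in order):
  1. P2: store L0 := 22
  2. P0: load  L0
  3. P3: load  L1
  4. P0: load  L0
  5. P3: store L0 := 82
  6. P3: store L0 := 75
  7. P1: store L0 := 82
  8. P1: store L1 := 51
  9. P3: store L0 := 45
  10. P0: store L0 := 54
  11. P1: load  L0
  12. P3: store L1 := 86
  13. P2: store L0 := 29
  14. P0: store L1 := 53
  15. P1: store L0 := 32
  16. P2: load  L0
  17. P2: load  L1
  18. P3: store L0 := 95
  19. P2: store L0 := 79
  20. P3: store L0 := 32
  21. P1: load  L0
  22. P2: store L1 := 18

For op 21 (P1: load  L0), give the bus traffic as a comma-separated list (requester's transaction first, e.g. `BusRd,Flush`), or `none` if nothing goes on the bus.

[1] P2: store L0 := 22 | P0:I, P1:I, P2:M(22), P3:I | bus: BusRdX
[2] P0: load  L0 | P0:S(22), P1:I, P2:S(22), P3:I | bus: BusRd,Flush
[3] P3: load  L1 | P0:I, P1:I, P2:I, P3:S(90) | bus: BusRd
[4] P0: load  L0 | P0:S(22), P1:I, P2:S(22), P3:I | bus: none
[5] P3: store L0 := 82 | P0:I, P1:I, P2:I, P3:M(82) | bus: BusRdX
[6] P3: store L0 := 75 | P0:I, P1:I, P2:I, P3:M(75) | bus: none
[7] P1: store L0 := 82 | P0:I, P1:M(82), P2:I, P3:I | bus: BusRdX,Flush
[8] P1: store L1 := 51 | P0:I, P1:M(51), P2:I, P3:I | bus: BusRdX
[9] P3: store L0 := 45 | P0:I, P1:I, P2:I, P3:M(45) | bus: BusRdX,Flush
[10] P0: store L0 := 54 | P0:M(54), P1:I, P2:I, P3:I | bus: BusRdX,Flush
[11] P1: load  L0 | P0:S(54), P1:S(54), P2:I, P3:I | bus: BusRd,Flush
[12] P3: store L1 := 86 | P0:I, P1:I, P2:I, P3:M(86) | bus: BusRdX,Flush
[13] P2: store L0 := 29 | P0:I, P1:I, P2:M(29), P3:I | bus: BusRdX
[14] P0: store L1 := 53 | P0:M(53), P1:I, P2:I, P3:I | bus: BusRdX,Flush
[15] P1: store L0 := 32 | P0:I, P1:M(32), P2:I, P3:I | bus: BusRdX,Flush
[16] P2: load  L0 | P0:I, P1:S(32), P2:S(32), P3:I | bus: BusRd,Flush
[17] P2: load  L1 | P0:S(53), P1:I, P2:S(53), P3:I | bus: BusRd,Flush
[18] P3: store L0 := 95 | P0:I, P1:I, P2:I, P3:M(95) | bus: BusRdX
[19] P2: store L0 := 79 | P0:I, P1:I, P2:M(79), P3:I | bus: BusRdX,Flush
[20] P3: store L0 := 32 | P0:I, P1:I, P2:I, P3:M(32) | bus: BusRdX,Flush
[21] P1: load  L0 | P0:I, P1:S(32), P2:I, P3:S(32) | bus: BusRd,Flush
[22] P2: store L1 := 18 | P0:I, P1:I, P2:M(18), P3:I | bus: BusRdX

bus = BusRd,Flush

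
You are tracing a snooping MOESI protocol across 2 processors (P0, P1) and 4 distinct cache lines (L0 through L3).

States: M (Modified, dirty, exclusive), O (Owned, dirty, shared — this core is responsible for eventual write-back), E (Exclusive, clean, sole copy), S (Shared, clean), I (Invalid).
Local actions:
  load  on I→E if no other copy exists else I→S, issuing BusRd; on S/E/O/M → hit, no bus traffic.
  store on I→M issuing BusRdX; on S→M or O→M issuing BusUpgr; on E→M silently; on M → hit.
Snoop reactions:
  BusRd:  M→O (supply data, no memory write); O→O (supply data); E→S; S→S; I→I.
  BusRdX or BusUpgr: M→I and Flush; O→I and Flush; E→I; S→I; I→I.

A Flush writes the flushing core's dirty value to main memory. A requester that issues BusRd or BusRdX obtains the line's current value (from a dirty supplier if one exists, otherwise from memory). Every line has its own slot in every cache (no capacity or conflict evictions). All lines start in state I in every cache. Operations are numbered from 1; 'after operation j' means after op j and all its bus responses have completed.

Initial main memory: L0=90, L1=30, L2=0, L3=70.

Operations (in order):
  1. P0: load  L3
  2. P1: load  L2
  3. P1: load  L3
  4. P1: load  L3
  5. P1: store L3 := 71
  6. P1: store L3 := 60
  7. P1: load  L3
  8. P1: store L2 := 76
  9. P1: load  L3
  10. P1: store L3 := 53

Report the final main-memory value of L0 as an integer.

1. P0: load  L3  bus=[BusRd]  L3: P0=E P1=I  mem[L3]=70
2. P1: load  L2  bus=[BusRd]  L2: P0=I P1=E  mem[L2]=0
3. P1: load  L3  bus=[BusRd]  L3: P0=S P1=S  mem[L3]=70
4. P1: load  L3  bus=[-]  L3: P0=S P1=S  mem[L3]=70
5. P1: store L3 := 71  bus=[BusUpgr]  L3: P0=I P1=M  mem[L3]=70
6. P1: store L3 := 60  bus=[-]  L3: P0=I P1=M  mem[L3]=70
7. P1: load  L3  bus=[-]  L3: P0=I P1=M  mem[L3]=70
8. P1: store L2 := 76  bus=[-]  L2: P0=I P1=M  mem[L2]=0
9. P1: load  L3  bus=[-]  L3: P0=I P1=M  mem[L3]=70
10. P1: store L3 := 53  bus=[-]  L3: P0=I P1=M  mem[L3]=70

memory[L0] = 90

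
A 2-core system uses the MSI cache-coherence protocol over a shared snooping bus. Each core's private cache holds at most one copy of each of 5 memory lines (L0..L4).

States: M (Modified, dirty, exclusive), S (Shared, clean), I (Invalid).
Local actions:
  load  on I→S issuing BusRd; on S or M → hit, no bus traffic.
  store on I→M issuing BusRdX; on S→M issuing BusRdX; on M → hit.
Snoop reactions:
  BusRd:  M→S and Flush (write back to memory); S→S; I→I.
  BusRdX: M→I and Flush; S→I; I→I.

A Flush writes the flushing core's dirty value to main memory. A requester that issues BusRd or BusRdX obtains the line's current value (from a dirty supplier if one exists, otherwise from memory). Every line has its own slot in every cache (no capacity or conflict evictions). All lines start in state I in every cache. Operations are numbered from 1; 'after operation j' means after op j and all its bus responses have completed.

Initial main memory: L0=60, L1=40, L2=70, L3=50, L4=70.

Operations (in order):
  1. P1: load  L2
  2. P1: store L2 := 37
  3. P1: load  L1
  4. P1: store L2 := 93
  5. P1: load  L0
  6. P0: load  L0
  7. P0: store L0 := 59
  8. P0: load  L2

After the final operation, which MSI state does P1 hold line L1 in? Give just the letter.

state = S

  op1 P1: load  L2 → I/S on L2; bus BusRd; mem=70
  op2 P1: store L2 := 37 → I/M on L2; bus BusRdX; mem=70
  op3 P1: load  L1 → I/S on L1; bus BusRd; mem=40
  op4 P1: store L2 := 93 → I/M on L2; bus (none); mem=70
  op5 P1: load  L0 → I/S on L0; bus BusRd; mem=60
  op6 P0: load  L0 → S/S on L0; bus BusRd; mem=60
  op7 P0: store L0 := 59 → M/I on L0; bus BusRdX; mem=60
  op8 P0: load  L2 → S/S on L2; bus BusRd Flush; mem=93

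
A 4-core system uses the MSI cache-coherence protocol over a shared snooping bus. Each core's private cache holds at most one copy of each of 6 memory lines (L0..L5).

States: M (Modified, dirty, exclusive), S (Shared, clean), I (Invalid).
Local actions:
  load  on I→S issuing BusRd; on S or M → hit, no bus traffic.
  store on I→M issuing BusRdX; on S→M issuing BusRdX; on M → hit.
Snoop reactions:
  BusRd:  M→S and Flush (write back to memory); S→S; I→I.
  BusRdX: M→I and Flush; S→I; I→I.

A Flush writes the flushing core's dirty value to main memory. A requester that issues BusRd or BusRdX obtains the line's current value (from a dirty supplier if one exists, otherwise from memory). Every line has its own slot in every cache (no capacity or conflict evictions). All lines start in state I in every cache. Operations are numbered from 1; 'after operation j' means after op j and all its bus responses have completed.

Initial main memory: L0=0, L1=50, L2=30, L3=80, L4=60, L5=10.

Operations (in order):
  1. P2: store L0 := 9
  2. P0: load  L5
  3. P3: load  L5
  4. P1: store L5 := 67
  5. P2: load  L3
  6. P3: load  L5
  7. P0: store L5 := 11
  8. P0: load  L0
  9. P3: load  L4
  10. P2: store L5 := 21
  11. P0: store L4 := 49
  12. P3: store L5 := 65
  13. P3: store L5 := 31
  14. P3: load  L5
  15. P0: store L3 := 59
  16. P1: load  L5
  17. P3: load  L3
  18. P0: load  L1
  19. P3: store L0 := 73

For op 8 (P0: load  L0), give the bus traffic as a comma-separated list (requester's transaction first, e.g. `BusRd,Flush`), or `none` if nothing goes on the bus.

bus = BusRd,Flush

[1] P2: store L0 := 9 | P0:I, P1:I, P2:M(9), P3:I | bus: BusRdX
[2] P0: load  L5 | P0:S(10), P1:I, P2:I, P3:I | bus: BusRd
[3] P3: load  L5 | P0:S(10), P1:I, P2:I, P3:S(10) | bus: BusRd
[4] P1: store L5 := 67 | P0:I, P1:M(67), P2:I, P3:I | bus: BusRdX
[5] P2: load  L3 | P0:I, P1:I, P2:S(80), P3:I | bus: BusRd
[6] P3: load  L5 | P0:I, P1:S(67), P2:I, P3:S(67) | bus: BusRd,Flush
[7] P0: store L5 := 11 | P0:M(11), P1:I, P2:I, P3:I | bus: BusRdX
[8] P0: load  L0 | P0:S(9), P1:I, P2:S(9), P3:I | bus: BusRd,Flush
[9] P3: load  L4 | P0:I, P1:I, P2:I, P3:S(60) | bus: BusRd
[10] P2: store L5 := 21 | P0:I, P1:I, P2:M(21), P3:I | bus: BusRdX,Flush
[11] P0: store L4 := 49 | P0:M(49), P1:I, P2:I, P3:I | bus: BusRdX
[12] P3: store L5 := 65 | P0:I, P1:I, P2:I, P3:M(65) | bus: BusRdX,Flush
[13] P3: store L5 := 31 | P0:I, P1:I, P2:I, P3:M(31) | bus: none
[14] P3: load  L5 | P0:I, P1:I, P2:I, P3:M(31) | bus: none
[15] P0: store L3 := 59 | P0:M(59), P1:I, P2:I, P3:I | bus: BusRdX
[16] P1: load  L5 | P0:I, P1:S(31), P2:I, P3:S(31) | bus: BusRd,Flush
[17] P3: load  L3 | P0:S(59), P1:I, P2:I, P3:S(59) | bus: BusRd,Flush
[18] P0: load  L1 | P0:S(50), P1:I, P2:I, P3:I | bus: BusRd
[19] P3: store L0 := 73 | P0:I, P1:I, P2:I, P3:M(73) | bus: BusRdX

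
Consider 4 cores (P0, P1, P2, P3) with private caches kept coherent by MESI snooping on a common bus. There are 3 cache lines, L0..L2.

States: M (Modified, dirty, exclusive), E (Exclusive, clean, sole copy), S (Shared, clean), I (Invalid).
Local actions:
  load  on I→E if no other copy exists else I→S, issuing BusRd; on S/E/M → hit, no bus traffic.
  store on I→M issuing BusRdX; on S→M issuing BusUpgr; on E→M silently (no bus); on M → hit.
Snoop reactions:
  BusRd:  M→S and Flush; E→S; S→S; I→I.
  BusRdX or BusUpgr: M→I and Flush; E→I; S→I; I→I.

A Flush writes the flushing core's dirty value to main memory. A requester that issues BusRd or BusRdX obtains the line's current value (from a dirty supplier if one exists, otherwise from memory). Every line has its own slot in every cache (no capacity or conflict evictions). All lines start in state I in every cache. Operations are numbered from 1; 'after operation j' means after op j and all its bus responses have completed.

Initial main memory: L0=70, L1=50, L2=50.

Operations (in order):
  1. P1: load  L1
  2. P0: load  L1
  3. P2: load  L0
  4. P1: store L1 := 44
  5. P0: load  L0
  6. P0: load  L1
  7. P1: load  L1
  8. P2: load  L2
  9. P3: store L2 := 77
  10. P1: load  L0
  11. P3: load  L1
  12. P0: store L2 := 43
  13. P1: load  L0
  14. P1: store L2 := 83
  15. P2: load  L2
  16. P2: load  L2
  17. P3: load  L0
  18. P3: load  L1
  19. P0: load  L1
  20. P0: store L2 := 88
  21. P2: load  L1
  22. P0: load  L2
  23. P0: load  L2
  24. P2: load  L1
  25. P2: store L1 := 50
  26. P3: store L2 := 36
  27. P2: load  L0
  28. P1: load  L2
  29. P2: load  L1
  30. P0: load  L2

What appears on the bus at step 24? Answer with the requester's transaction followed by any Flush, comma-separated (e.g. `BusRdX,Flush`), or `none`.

  op1 P1: load  L1 → I/E/I/I on L1; bus BusRd; mem=50
  op2 P0: load  L1 → S/S/I/I on L1; bus BusRd; mem=50
  op3 P2: load  L0 → I/I/E/I on L0; bus BusRd; mem=70
  op4 P1: store L1 := 44 → I/M/I/I on L1; bus BusUpgr; mem=50
  op5 P0: load  L0 → S/I/S/I on L0; bus BusRd; mem=70
  op6 P0: load  L1 → S/S/I/I on L1; bus BusRd Flush; mem=44
  op7 P1: load  L1 → S/S/I/I on L1; bus (none); mem=44
  op8 P2: load  L2 → I/I/E/I on L2; bus BusRd; mem=50
  op9 P3: store L2 := 77 → I/I/I/M on L2; bus BusRdX; mem=50
  op10 P1: load  L0 → S/S/S/I on L0; bus BusRd; mem=70
  op11 P3: load  L1 → S/S/I/S on L1; bus BusRd; mem=44
  op12 P0: store L2 := 43 → M/I/I/I on L2; bus BusRdX Flush; mem=77
  op13 P1: load  L0 → S/S/S/I on L0; bus (none); mem=70
  op14 P1: store L2 := 83 → I/M/I/I on L2; bus BusRdX Flush; mem=43
  op15 P2: load  L2 → I/S/S/I on L2; bus BusRd Flush; mem=83
  op16 P2: load  L2 → I/S/S/I on L2; bus (none); mem=83
  op17 P3: load  L0 → S/S/S/S on L0; bus BusRd; mem=70
  op18 P3: load  L1 → S/S/I/S on L1; bus (none); mem=44
  op19 P0: load  L1 → S/S/I/S on L1; bus (none); mem=44
  op20 P0: store L2 := 88 → M/I/I/I on L2; bus BusRdX; mem=83
  op21 P2: load  L1 → S/S/S/S on L1; bus BusRd; mem=44
  op22 P0: load  L2 → M/I/I/I on L2; bus (none); mem=83
  op23 P0: load  L2 → M/I/I/I on L2; bus (none); mem=83
  op24 P2: load  L1 → S/S/S/S on L1; bus (none); mem=44
  op25 P2: store L1 := 50 → I/I/M/I on L1; bus BusUpgr; mem=44
  op26 P3: store L2 := 36 → I/I/I/M on L2; bus BusRdX Flush; mem=88
  op27 P2: load  L0 → S/S/S/S on L0; bus (none); mem=70
  op28 P1: load  L2 → I/S/I/S on L2; bus BusRd Flush; mem=36
  op29 P2: load  L1 → I/I/M/I on L1; bus (none); mem=44
  op30 P0: load  L2 → S/S/I/S on L2; bus BusRd; mem=36

bus = none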